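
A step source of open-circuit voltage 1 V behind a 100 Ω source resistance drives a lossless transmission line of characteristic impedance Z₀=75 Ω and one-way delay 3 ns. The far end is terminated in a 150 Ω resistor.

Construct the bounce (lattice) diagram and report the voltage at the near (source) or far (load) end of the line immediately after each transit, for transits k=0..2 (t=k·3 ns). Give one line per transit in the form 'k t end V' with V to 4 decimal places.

Γ_L=0.333333, Γ_S=0.142857; launch V₁=1·75/175=0.428571
k=0 src: V=0.4286
k=1 load: inc=0.428571, refl=0.428571·0.333333=0.1429; V=0.000000+0.428571+0.142857=0.5714
k=2 src: inc=0.142857, refl=0.142857·0.142857=0.0204; V=0.428571+0.142857+0.020408=0.5918

0 0 source 0.4286
1 3 load 0.5714
2 6 source 0.5918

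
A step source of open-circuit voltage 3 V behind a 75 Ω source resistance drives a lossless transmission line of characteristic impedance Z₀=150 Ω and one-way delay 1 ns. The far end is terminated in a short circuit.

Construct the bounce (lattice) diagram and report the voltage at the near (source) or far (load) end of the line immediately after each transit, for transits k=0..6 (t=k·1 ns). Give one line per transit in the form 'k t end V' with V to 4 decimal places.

Γ_L=-1.000000, Γ_S=-0.333333; launch V₁=3·150/225=2.000000
k=0 src: V=2.0000
k=1 load: inc=2.000000, refl=2.000000·-1.000000=-2.0000; V=0.000000+2.000000+-2.000000=0.0000
k=2 src: inc=-2.000000, refl=-2.000000·-0.333333=0.6667; V=2.000000+-2.000000+0.666667=0.6667
k=3 load: inc=0.666667, refl=0.666667·-1.000000=-0.6667; V=0.000000+0.666667+-0.666667=0.0000
k=4 src: inc=-0.666667, refl=-0.666667·-0.333333=0.2222; V=0.666667+-0.666667+0.222222=0.2222
k=5 load: inc=0.222222, refl=0.222222·-1.000000=-0.2222; V=0.000000+0.222222+-0.222222=0.0000
k=6 src: inc=-0.222222, refl=-0.222222·-0.333333=0.0741; V=0.222222+-0.222222+0.074074=0.0741

0 0 source 2.0000
1 1 load 0.0000
2 2 source 0.6667
3 3 load 0.0000
4 4 source 0.2222
5 5 load 0.0000
6 6 source 0.0741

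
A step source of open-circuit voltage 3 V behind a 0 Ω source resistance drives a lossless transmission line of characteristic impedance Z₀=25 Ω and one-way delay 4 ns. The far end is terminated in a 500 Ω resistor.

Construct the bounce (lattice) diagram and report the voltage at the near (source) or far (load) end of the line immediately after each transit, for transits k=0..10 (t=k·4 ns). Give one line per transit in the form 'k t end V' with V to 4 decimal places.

0 0 source 3.0000
1 4 load 5.7143
2 8 source 3.0000
3 12 load 0.5442
4 16 source 3.0000
5 20 load 5.2219
6 24 source 3.0000
7 28 load 0.9897
8 32 source 3.0000
9 36 load 4.8188
10 40 source 3.0000

Γ_L=0.904762, Γ_S=-1.000000; launch V₁=3·25/25=3.000000
k=0 src: V=3.0000
k=1 load: inc=3.000000, refl=3.000000·0.904762=2.7143; V=0.000000+3.000000+2.714286=5.7143
k=2 src: inc=2.714286, refl=2.714286·-1.000000=-2.7143; V=3.000000+2.714286+-2.714286=3.0000
k=3 load: inc=-2.714286, refl=-2.714286·0.904762=-2.4558; V=5.714286+-2.714286+-2.455782=0.5442
k=4 src: inc=-2.455782, refl=-2.455782·-1.000000=2.4558; V=3.000000+-2.455782+2.455782=3.0000
k=5 load: inc=2.455782, refl=2.455782·0.904762=2.2219; V=0.544218+2.455782+2.221898=5.2219
k=6 src: inc=2.221898, refl=2.221898·-1.000000=-2.2219; V=3.000000+2.221898+-2.221898=3.0000
k=7 load: inc=-2.221898, refl=-2.221898·0.904762=-2.0103; V=5.221898+-2.221898+-2.010289=0.9897
k=8 src: inc=-2.010289, refl=-2.010289·-1.000000=2.0103; V=3.000000+-2.010289+2.010289=3.0000
k=9 load: inc=2.010289, refl=2.010289·0.904762=1.8188; V=0.989711+2.010289+1.818833=4.8188
k=10 src: inc=1.818833, refl=1.818833·-1.000000=-1.8188; V=3.000000+1.818833+-1.818833=3.0000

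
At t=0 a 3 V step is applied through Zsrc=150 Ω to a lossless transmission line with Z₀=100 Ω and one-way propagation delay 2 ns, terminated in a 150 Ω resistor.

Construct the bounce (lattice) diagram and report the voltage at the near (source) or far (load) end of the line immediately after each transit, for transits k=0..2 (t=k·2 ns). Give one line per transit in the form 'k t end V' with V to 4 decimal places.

0 0 source 1.2000
1 2 load 1.4400
2 4 source 1.4880

Γ_L=0.200000, Γ_S=0.200000; launch V₁=3·100/250=1.200000
k=0 src: V=1.2000
k=1 load: inc=1.200000, refl=1.200000·0.200000=0.2400; V=0.000000+1.200000+0.240000=1.4400
k=2 src: inc=0.240000, refl=0.240000·0.200000=0.0480; V=1.200000+0.240000+0.048000=1.4880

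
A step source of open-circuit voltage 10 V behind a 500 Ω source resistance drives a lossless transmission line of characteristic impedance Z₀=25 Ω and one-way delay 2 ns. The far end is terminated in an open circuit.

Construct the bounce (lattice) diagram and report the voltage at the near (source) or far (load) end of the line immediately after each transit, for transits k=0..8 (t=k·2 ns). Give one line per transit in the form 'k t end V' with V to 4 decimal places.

Γ_L=1.000000, Γ_S=0.904762; launch V₁=10·25/525=0.476190
k=0 src: V=0.4762
k=1 load: inc=0.476190, refl=0.476190·1.000000=0.4762; V=0.000000+0.476190+0.476190=0.9524
k=2 src: inc=0.476190, refl=0.476190·0.904762=0.4308; V=0.476190+0.476190+0.430839=1.3832
k=3 load: inc=0.430839, refl=0.430839·1.000000=0.4308; V=0.952381+0.430839+0.430839=1.8141
k=4 src: inc=0.430839, refl=0.430839·0.904762=0.3898; V=1.383220+0.430839+0.389807=2.2039
k=5 load: inc=0.389807, refl=0.389807·1.000000=0.3898; V=1.814059+0.389807+0.389807=2.5937
k=6 src: inc=0.389807, refl=0.389807·0.904762=0.3527; V=2.203866+0.389807+0.352682=2.9464
k=7 load: inc=0.352682, refl=0.352682·1.000000=0.3527; V=2.593672+0.352682+0.352682=3.2990
k=8 src: inc=0.352682, refl=0.352682·0.904762=0.3191; V=2.946355+0.352682+0.319093=3.6181

0 0 source 0.4762
1 2 load 0.9524
2 4 source 1.3832
3 6 load 1.8141
4 8 source 2.2039
5 10 load 2.5937
6 12 source 2.9464
7 14 load 3.2990
8 16 source 3.6181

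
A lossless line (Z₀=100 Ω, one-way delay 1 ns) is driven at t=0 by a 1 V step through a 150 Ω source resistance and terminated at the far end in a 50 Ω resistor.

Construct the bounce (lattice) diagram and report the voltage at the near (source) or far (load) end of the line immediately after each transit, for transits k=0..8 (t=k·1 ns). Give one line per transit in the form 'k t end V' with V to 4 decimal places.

Γ_L=-0.333333, Γ_S=0.200000; launch V₁=1·100/250=0.400000
k=0 src: V=0.4000
k=1 load: inc=0.400000, refl=0.400000·-0.333333=-0.1333; V=0.000000+0.400000+-0.133333=0.2667
k=2 src: inc=-0.133333, refl=-0.133333·0.200000=-0.0267; V=0.400000+-0.133333+-0.026667=0.2400
k=3 load: inc=-0.026667, refl=-0.026667·-0.333333=0.0089; V=0.266667+-0.026667+0.008889=0.2489
k=4 src: inc=0.008889, refl=0.008889·0.200000=0.0018; V=0.240000+0.008889+0.001778=0.2507
k=5 load: inc=0.001778, refl=0.001778·-0.333333=-0.0006; V=0.248889+0.001778+-0.000593=0.2501
k=6 src: inc=-0.000593, refl=-0.000593·0.200000=-0.0001; V=0.250667+-0.000593+-0.000119=0.2500
k=7 load: inc=-0.000119, refl=-0.000119·-0.333333=0.0000; V=0.250074+-0.000119+0.000040=0.2500
k=8 src: inc=0.000040, refl=0.000040·0.200000=0.0000; V=0.249956+0.000040+0.000008=0.2500

0 0 source 0.4000
1 1 load 0.2667
2 2 source 0.2400
3 3 load 0.2489
4 4 source 0.2507
5 5 load 0.2501
6 6 source 0.2500
7 7 load 0.2500
8 8 source 0.2500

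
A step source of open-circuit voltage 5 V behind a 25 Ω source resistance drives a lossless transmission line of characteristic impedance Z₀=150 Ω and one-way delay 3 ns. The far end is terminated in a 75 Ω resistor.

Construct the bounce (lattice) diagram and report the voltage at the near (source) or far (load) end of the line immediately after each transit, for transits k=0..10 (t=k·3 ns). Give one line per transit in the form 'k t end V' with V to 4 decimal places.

0 0 source 4.2857
1 3 load 2.8571
2 6 source 3.8776
3 9 load 3.5374
4 12 source 3.7804
5 15 load 3.6994
6 18 source 3.7572
7 21 load 3.7379
8 24 source 3.7517
9 27 load 3.7471
10 30 source 3.7504

Γ_L=-0.333333, Γ_S=-0.714286; launch V₁=5·150/175=4.285714
k=0 src: V=4.2857
k=1 load: inc=4.285714, refl=4.285714·-0.333333=-1.4286; V=0.000000+4.285714+-1.428571=2.8571
k=2 src: inc=-1.428571, refl=-1.428571·-0.714286=1.0204; V=4.285714+-1.428571+1.020408=3.8776
k=3 load: inc=1.020408, refl=1.020408·-0.333333=-0.3401; V=2.857143+1.020408+-0.340136=3.5374
k=4 src: inc=-0.340136, refl=-0.340136·-0.714286=0.2430; V=3.877551+-0.340136+0.242954=3.7804
k=5 load: inc=0.242954, refl=0.242954·-0.333333=-0.0810; V=3.537415+0.242954+-0.080985=3.6994
k=6 src: inc=-0.080985, refl=-0.080985·-0.714286=0.0578; V=3.780369+-0.080985+0.057846=3.7572
k=7 load: inc=0.057846, refl=0.057846·-0.333333=-0.0193; V=3.699385+0.057846+-0.019282=3.7379
k=8 src: inc=-0.019282, refl=-0.019282·-0.714286=0.0138; V=3.757231+-0.019282+0.013773=3.7517
k=9 load: inc=0.013773, refl=0.013773·-0.333333=-0.0046; V=3.737949+0.013773+-0.004591=3.7471
k=10 src: inc=-0.004591, refl=-0.004591·-0.714286=0.0033; V=3.751722+-0.004591+0.003279=3.7504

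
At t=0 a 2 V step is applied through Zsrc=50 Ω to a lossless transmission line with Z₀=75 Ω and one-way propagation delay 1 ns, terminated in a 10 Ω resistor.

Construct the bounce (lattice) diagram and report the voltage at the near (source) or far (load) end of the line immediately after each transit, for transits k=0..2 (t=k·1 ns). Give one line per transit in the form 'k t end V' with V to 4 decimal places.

Γ_L=-0.764706, Γ_S=-0.200000; launch V₁=2·75/125=1.200000
k=0 src: V=1.2000
k=1 load: inc=1.200000, refl=1.200000·-0.764706=-0.9176; V=0.000000+1.200000+-0.917647=0.2824
k=2 src: inc=-0.917647, refl=-0.917647·-0.200000=0.1835; V=1.200000+-0.917647+0.183529=0.4659

0 0 source 1.2000
1 1 load 0.2824
2 2 source 0.4659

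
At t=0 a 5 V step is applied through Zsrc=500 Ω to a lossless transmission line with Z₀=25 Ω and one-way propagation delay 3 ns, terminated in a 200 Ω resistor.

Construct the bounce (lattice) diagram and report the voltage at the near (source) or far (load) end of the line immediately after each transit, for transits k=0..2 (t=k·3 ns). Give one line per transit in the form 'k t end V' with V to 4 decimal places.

Γ_L=0.777778, Γ_S=0.904762; launch V₁=5·25/525=0.238095
k=0 src: V=0.2381
k=1 load: inc=0.238095, refl=0.238095·0.777778=0.1852; V=0.000000+0.238095+0.185185=0.4233
k=2 src: inc=0.185185, refl=0.185185·0.904762=0.1675; V=0.238095+0.185185+0.167549=0.5908

0 0 source 0.2381
1 3 load 0.4233
2 6 source 0.5908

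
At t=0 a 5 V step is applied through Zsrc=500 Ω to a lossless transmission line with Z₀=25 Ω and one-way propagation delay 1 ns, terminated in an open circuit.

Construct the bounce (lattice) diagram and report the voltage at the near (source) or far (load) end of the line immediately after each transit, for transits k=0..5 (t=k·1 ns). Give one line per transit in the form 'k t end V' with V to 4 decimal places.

Γ_L=1.000000, Γ_S=0.904762; launch V₁=5·25/525=0.238095
k=0 src: V=0.2381
k=1 load: inc=0.238095, refl=0.238095·1.000000=0.2381; V=0.000000+0.238095+0.238095=0.4762
k=2 src: inc=0.238095, refl=0.238095·0.904762=0.2154; V=0.238095+0.238095+0.215420=0.6916
k=3 load: inc=0.215420, refl=0.215420·1.000000=0.2154; V=0.476190+0.215420+0.215420=0.9070
k=4 src: inc=0.215420, refl=0.215420·0.904762=0.1949; V=0.691610+0.215420+0.194903=1.1019
k=5 load: inc=0.194903, refl=0.194903·1.000000=0.1949; V=0.907029+0.194903+0.194903=1.2968

0 0 source 0.2381
1 1 load 0.4762
2 2 source 0.6916
3 3 load 0.9070
4 4 source 1.1019
5 5 load 1.2968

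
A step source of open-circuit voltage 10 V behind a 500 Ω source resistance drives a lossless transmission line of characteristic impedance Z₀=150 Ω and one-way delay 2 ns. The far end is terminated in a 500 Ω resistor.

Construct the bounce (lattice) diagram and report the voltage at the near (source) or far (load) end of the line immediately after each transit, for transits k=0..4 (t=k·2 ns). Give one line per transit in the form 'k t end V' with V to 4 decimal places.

0 0 source 2.3077
1 2 load 3.5503
2 4 source 4.2194
3 6 load 4.5797
4 8 source 4.7737

Γ_L=0.538462, Γ_S=0.538462; launch V₁=10·150/650=2.307692
k=0 src: V=2.3077
k=1 load: inc=2.307692, refl=2.307692·0.538462=1.2426; V=0.000000+2.307692+1.242604=3.5503
k=2 src: inc=1.242604, refl=1.242604·0.538462=0.6691; V=2.307692+1.242604+0.669094=4.2194
k=3 load: inc=0.669094, refl=0.669094·0.538462=0.3603; V=3.550296+0.669094+0.360282=4.5797
k=4 src: inc=0.360282, refl=0.360282·0.538462=0.1940; V=4.219390+0.360282+0.193998=4.7737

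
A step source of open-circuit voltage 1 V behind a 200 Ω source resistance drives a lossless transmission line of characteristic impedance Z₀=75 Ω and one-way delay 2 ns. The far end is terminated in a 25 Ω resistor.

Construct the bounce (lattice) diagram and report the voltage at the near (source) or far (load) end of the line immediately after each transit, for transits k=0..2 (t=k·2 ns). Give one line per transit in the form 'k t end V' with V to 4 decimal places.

Γ_L=-0.500000, Γ_S=0.454545; launch V₁=1·75/275=0.272727
k=0 src: V=0.2727
k=1 load: inc=0.272727, refl=0.272727·-0.500000=-0.1364; V=0.000000+0.272727+-0.136364=0.1364
k=2 src: inc=-0.136364, refl=-0.136364·0.454545=-0.0620; V=0.272727+-0.136364+-0.061983=0.0744

0 0 source 0.2727
1 2 load 0.1364
2 4 source 0.0744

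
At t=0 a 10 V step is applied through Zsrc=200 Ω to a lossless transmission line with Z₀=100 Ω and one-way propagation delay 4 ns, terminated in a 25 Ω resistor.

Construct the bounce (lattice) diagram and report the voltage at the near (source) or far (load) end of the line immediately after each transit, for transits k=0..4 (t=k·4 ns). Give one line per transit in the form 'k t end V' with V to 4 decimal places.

Γ_L=-0.600000, Γ_S=0.333333; launch V₁=10·100/300=3.333333
k=0 src: V=3.3333
k=1 load: inc=3.333333, refl=3.333333·-0.600000=-2.0000; V=0.000000+3.333333+-2.000000=1.3333
k=2 src: inc=-2.000000, refl=-2.000000·0.333333=-0.6667; V=3.333333+-2.000000+-0.666667=0.6667
k=3 load: inc=-0.666667, refl=-0.666667·-0.600000=0.4000; V=1.333333+-0.666667+0.400000=1.0667
k=4 src: inc=0.400000, refl=0.400000·0.333333=0.1333; V=0.666667+0.400000+0.133333=1.2000

0 0 source 3.3333
1 4 load 1.3333
2 8 source 0.6667
3 12 load 1.0667
4 16 source 1.2000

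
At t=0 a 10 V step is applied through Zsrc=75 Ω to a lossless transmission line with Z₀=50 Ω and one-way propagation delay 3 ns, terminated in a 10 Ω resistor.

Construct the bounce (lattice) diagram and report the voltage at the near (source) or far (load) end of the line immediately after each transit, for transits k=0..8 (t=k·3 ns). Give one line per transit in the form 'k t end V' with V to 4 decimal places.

Γ_L=-0.666667, Γ_S=0.200000; launch V₁=10·50/125=4.000000
k=0 src: V=4.0000
k=1 load: inc=4.000000, refl=4.000000·-0.666667=-2.6667; V=0.000000+4.000000+-2.666667=1.3333
k=2 src: inc=-2.666667, refl=-2.666667·0.200000=-0.5333; V=4.000000+-2.666667+-0.533333=0.8000
k=3 load: inc=-0.533333, refl=-0.533333·-0.666667=0.3556; V=1.333333+-0.533333+0.355556=1.1556
k=4 src: inc=0.355556, refl=0.355556·0.200000=0.0711; V=0.800000+0.355556+0.071111=1.2267
k=5 load: inc=0.071111, refl=0.071111·-0.666667=-0.0474; V=1.155556+0.071111+-0.047407=1.1793
k=6 src: inc=-0.047407, refl=-0.047407·0.200000=-0.0095; V=1.226667+-0.047407+-0.009481=1.1698
k=7 load: inc=-0.009481, refl=-0.009481·-0.666667=0.0063; V=1.179259+-0.009481+0.006321=1.1761
k=8 src: inc=0.006321, refl=0.006321·0.200000=0.0013; V=1.169778+0.006321+0.001264=1.1774

0 0 source 4.0000
1 3 load 1.3333
2 6 source 0.8000
3 9 load 1.1556
4 12 source 1.2267
5 15 load 1.1793
6 18 source 1.1698
7 21 load 1.1761
8 24 source 1.1774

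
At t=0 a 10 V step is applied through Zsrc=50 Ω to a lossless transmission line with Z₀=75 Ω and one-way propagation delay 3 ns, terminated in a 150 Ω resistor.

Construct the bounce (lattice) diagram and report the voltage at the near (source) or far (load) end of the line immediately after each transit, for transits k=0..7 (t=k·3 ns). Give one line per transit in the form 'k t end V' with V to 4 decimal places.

Γ_L=0.333333, Γ_S=-0.200000; launch V₁=10·75/125=6.000000
k=0 src: V=6.0000
k=1 load: inc=6.000000, refl=6.000000·0.333333=2.0000; V=0.000000+6.000000+2.000000=8.0000
k=2 src: inc=2.000000, refl=2.000000·-0.200000=-0.4000; V=6.000000+2.000000+-0.400000=7.6000
k=3 load: inc=-0.400000, refl=-0.400000·0.333333=-0.1333; V=8.000000+-0.400000+-0.133333=7.4667
k=4 src: inc=-0.133333, refl=-0.133333·-0.200000=0.0267; V=7.600000+-0.133333+0.026667=7.4933
k=5 load: inc=0.026667, refl=0.026667·0.333333=0.0089; V=7.466667+0.026667+0.008889=7.5022
k=6 src: inc=0.008889, refl=0.008889·-0.200000=-0.0018; V=7.493333+0.008889+-0.001778=7.5004
k=7 load: inc=-0.001778, refl=-0.001778·0.333333=-0.0006; V=7.502222+-0.001778+-0.000593=7.4999

0 0 source 6.0000
1 3 load 8.0000
2 6 source 7.6000
3 9 load 7.4667
4 12 source 7.4933
5 15 load 7.5022
6 18 source 7.5004
7 21 load 7.4999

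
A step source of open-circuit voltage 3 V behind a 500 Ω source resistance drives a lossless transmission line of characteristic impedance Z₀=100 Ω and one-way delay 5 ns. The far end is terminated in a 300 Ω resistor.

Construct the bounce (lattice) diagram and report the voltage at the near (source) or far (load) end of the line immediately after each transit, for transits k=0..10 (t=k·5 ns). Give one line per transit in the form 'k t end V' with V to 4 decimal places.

0 0 source 0.5000
1 5 load 0.7500
2 10 source 0.9167
3 15 load 1.0000
4 20 source 1.0556
5 25 load 1.0833
6 30 source 1.1019
7 35 load 1.1111
8 40 source 1.1173
9 45 load 1.1204
10 50 source 1.1224

Γ_L=0.500000, Γ_S=0.666667; launch V₁=3·100/600=0.500000
k=0 src: V=0.5000
k=1 load: inc=0.500000, refl=0.500000·0.500000=0.2500; V=0.000000+0.500000+0.250000=0.7500
k=2 src: inc=0.250000, refl=0.250000·0.666667=0.1667; V=0.500000+0.250000+0.166667=0.9167
k=3 load: inc=0.166667, refl=0.166667·0.500000=0.0833; V=0.750000+0.166667+0.083333=1.0000
k=4 src: inc=0.083333, refl=0.083333·0.666667=0.0556; V=0.916667+0.083333+0.055556=1.0556
k=5 load: inc=0.055556, refl=0.055556·0.500000=0.0278; V=1.000000+0.055556+0.027778=1.0833
k=6 src: inc=0.027778, refl=0.027778·0.666667=0.0185; V=1.055556+0.027778+0.018519=1.1019
k=7 load: inc=0.018519, refl=0.018519·0.500000=0.0093; V=1.083333+0.018519+0.009259=1.1111
k=8 src: inc=0.009259, refl=0.009259·0.666667=0.0062; V=1.101852+0.009259+0.006173=1.1173
k=9 load: inc=0.006173, refl=0.006173·0.500000=0.0031; V=1.111111+0.006173+0.003086=1.1204
k=10 src: inc=0.003086, refl=0.003086·0.666667=0.0021; V=1.117284+0.003086+0.002058=1.1224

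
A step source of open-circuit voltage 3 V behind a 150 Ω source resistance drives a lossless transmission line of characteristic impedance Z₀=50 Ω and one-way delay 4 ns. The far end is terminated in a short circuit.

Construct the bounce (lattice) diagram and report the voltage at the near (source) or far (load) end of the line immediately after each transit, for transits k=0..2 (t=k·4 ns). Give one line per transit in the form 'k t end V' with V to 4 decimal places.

Γ_L=-1.000000, Γ_S=0.500000; launch V₁=3·50/200=0.750000
k=0 src: V=0.7500
k=1 load: inc=0.750000, refl=0.750000·-1.000000=-0.7500; V=0.000000+0.750000+-0.750000=0.0000
k=2 src: inc=-0.750000, refl=-0.750000·0.500000=-0.3750; V=0.750000+-0.750000+-0.375000=-0.3750

0 0 source 0.7500
1 4 load 0.0000
2 8 source -0.3750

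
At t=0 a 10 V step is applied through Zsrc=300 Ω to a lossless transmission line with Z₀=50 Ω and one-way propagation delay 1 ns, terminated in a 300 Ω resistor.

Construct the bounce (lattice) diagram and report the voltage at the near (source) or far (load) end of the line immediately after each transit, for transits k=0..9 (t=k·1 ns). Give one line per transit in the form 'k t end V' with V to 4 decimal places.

Γ_L=0.714286, Γ_S=0.714286; launch V₁=10·50/350=1.428571
k=0 src: V=1.4286
k=1 load: inc=1.428571, refl=1.428571·0.714286=1.0204; V=0.000000+1.428571+1.020408=2.4490
k=2 src: inc=1.020408, refl=1.020408·0.714286=0.7289; V=1.428571+1.020408+0.728863=3.1778
k=3 load: inc=0.728863, refl=0.728863·0.714286=0.5206; V=2.448980+0.728863+0.520616=3.6985
k=4 src: inc=0.520616, refl=0.520616·0.714286=0.3719; V=3.177843+0.520616+0.371869=4.0703
k=5 load: inc=0.371869, refl=0.371869·0.714286=0.2656; V=3.698459+0.371869+0.265621=4.3359
k=6 src: inc=0.265621, refl=0.265621·0.714286=0.1897; V=4.070328+0.265621+0.189729=4.5257
k=7 load: inc=0.189729, refl=0.189729·0.714286=0.1355; V=4.335948+0.189729+0.135521=4.6612
k=8 src: inc=0.135521, refl=0.135521·0.714286=0.0968; V=4.525677+0.135521+0.096801=4.7580
k=9 load: inc=0.096801, refl=0.096801·0.714286=0.0691; V=4.661198+0.096801+0.069143=4.8271

0 0 source 1.4286
1 1 load 2.4490
2 2 source 3.1778
3 3 load 3.6985
4 4 source 4.0703
5 5 load 4.3359
6 6 source 4.5257
7 7 load 4.6612
8 8 source 4.7580
9 9 load 4.8271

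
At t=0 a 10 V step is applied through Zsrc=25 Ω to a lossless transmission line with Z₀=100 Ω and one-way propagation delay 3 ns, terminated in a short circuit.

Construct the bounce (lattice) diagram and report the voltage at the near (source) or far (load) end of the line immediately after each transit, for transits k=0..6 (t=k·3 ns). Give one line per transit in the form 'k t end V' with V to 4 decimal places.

Γ_L=-1.000000, Γ_S=-0.600000; launch V₁=10·100/125=8.000000
k=0 src: V=8.0000
k=1 load: inc=8.000000, refl=8.000000·-1.000000=-8.0000; V=0.000000+8.000000+-8.000000=0.0000
k=2 src: inc=-8.000000, refl=-8.000000·-0.600000=4.8000; V=8.000000+-8.000000+4.800000=4.8000
k=3 load: inc=4.800000, refl=4.800000·-1.000000=-4.8000; V=0.000000+4.800000+-4.800000=0.0000
k=4 src: inc=-4.800000, refl=-4.800000·-0.600000=2.8800; V=4.800000+-4.800000+2.880000=2.8800
k=5 load: inc=2.880000, refl=2.880000·-1.000000=-2.8800; V=0.000000+2.880000+-2.880000=0.0000
k=6 src: inc=-2.880000, refl=-2.880000·-0.600000=1.7280; V=2.880000+-2.880000+1.728000=1.7280

0 0 source 8.0000
1 3 load 0.0000
2 6 source 4.8000
3 9 load 0.0000
4 12 source 2.8800
5 15 load 0.0000
6 18 source 1.7280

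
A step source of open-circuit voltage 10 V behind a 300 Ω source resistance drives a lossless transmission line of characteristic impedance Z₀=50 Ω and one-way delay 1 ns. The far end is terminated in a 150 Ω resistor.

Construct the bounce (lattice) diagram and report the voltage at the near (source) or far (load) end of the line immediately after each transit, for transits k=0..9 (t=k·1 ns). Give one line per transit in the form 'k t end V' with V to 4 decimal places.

0 0 source 1.4286
1 1 load 2.1429
2 2 source 2.6531
3 3 load 2.9082
4 4 source 3.0904
5 5 load 3.1815
6 6 source 3.2466
7 7 load 3.2791
8 8 source 3.3023
9 9 load 3.3140

Γ_L=0.500000, Γ_S=0.714286; launch V₁=10·50/350=1.428571
k=0 src: V=1.4286
k=1 load: inc=1.428571, refl=1.428571·0.500000=0.7143; V=0.000000+1.428571+0.714286=2.1429
k=2 src: inc=0.714286, refl=0.714286·0.714286=0.5102; V=1.428571+0.714286+0.510204=2.6531
k=3 load: inc=0.510204, refl=0.510204·0.500000=0.2551; V=2.142857+0.510204+0.255102=2.9082
k=4 src: inc=0.255102, refl=0.255102·0.714286=0.1822; V=2.653061+0.255102+0.182216=3.0904
k=5 load: inc=0.182216, refl=0.182216·0.500000=0.0911; V=2.908163+0.182216+0.091108=3.1815
k=6 src: inc=0.091108, refl=0.091108·0.714286=0.0651; V=3.090379+0.091108+0.065077=3.2466
k=7 load: inc=0.065077, refl=0.065077·0.500000=0.0325; V=3.181487+0.065077+0.032539=3.2791
k=8 src: inc=0.032539, refl=0.032539·0.714286=0.0232; V=3.246564+0.032539+0.023242=3.3023
k=9 load: inc=0.023242, refl=0.023242·0.500000=0.0116; V=3.279102+0.023242+0.011621=3.3140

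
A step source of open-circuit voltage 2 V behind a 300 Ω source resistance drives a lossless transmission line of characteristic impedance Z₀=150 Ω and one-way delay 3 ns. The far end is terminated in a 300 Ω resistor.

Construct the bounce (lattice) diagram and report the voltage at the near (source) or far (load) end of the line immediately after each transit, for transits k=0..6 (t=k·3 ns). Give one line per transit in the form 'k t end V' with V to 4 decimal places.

0 0 source 0.6667
1 3 load 0.8889
2 6 source 0.9630
3 9 load 0.9877
4 12 source 0.9959
5 15 load 0.9986
6 18 source 0.9995

Γ_L=0.333333, Γ_S=0.333333; launch V₁=2·150/450=0.666667
k=0 src: V=0.6667
k=1 load: inc=0.666667, refl=0.666667·0.333333=0.2222; V=0.000000+0.666667+0.222222=0.8889
k=2 src: inc=0.222222, refl=0.222222·0.333333=0.0741; V=0.666667+0.222222+0.074074=0.9630
k=3 load: inc=0.074074, refl=0.074074·0.333333=0.0247; V=0.888889+0.074074+0.024691=0.9877
k=4 src: inc=0.024691, refl=0.024691·0.333333=0.0082; V=0.962963+0.024691+0.008230=0.9959
k=5 load: inc=0.008230, refl=0.008230·0.333333=0.0027; V=0.987654+0.008230+0.002743=0.9986
k=6 src: inc=0.002743, refl=0.002743·0.333333=0.0009; V=0.995885+0.002743+0.000914=0.9995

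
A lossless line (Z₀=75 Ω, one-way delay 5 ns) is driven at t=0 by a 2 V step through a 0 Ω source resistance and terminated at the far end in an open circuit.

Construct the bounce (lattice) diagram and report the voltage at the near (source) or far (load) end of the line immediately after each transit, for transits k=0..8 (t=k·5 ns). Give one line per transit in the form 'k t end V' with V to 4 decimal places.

0 0 source 2.0000
1 5 load 4.0000
2 10 source 2.0000
3 15 load 0.0000
4 20 source 2.0000
5 25 load 4.0000
6 30 source 2.0000
7 35 load 0.0000
8 40 source 2.0000

Γ_L=1.000000, Γ_S=-1.000000; launch V₁=2·75/75=2.000000
k=0 src: V=2.0000
k=1 load: inc=2.000000, refl=2.000000·1.000000=2.0000; V=0.000000+2.000000+2.000000=4.0000
k=2 src: inc=2.000000, refl=2.000000·-1.000000=-2.0000; V=2.000000+2.000000+-2.000000=2.0000
k=3 load: inc=-2.000000, refl=-2.000000·1.000000=-2.0000; V=4.000000+-2.000000+-2.000000=0.0000
k=4 src: inc=-2.000000, refl=-2.000000·-1.000000=2.0000; V=2.000000+-2.000000+2.000000=2.0000
k=5 load: inc=2.000000, refl=2.000000·1.000000=2.0000; V=0.000000+2.000000+2.000000=4.0000
k=6 src: inc=2.000000, refl=2.000000·-1.000000=-2.0000; V=2.000000+2.000000+-2.000000=2.0000
k=7 load: inc=-2.000000, refl=-2.000000·1.000000=-2.0000; V=4.000000+-2.000000+-2.000000=0.0000
k=8 src: inc=-2.000000, refl=-2.000000·-1.000000=2.0000; V=2.000000+-2.000000+2.000000=2.0000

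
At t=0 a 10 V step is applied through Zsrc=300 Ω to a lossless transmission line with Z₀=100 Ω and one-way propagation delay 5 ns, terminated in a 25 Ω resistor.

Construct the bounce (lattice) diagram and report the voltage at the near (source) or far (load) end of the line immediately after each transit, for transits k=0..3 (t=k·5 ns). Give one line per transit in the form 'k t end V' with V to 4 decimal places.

Γ_L=-0.600000, Γ_S=0.500000; launch V₁=10·100/400=2.500000
k=0 src: V=2.5000
k=1 load: inc=2.500000, refl=2.500000·-0.600000=-1.5000; V=0.000000+2.500000+-1.500000=1.0000
k=2 src: inc=-1.500000, refl=-1.500000·0.500000=-0.7500; V=2.500000+-1.500000+-0.750000=0.2500
k=3 load: inc=-0.750000, refl=-0.750000·-0.600000=0.4500; V=1.000000+-0.750000+0.450000=0.7000

0 0 source 2.5000
1 5 load 1.0000
2 10 source 0.2500
3 15 load 0.7000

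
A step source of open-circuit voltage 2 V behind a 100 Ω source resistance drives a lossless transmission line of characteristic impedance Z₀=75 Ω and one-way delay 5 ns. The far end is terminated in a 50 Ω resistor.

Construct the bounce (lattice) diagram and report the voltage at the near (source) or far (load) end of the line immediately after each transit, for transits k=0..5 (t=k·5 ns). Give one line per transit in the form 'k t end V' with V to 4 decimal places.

Γ_L=-0.200000, Γ_S=0.142857; launch V₁=2·75/175=0.857143
k=0 src: V=0.8571
k=1 load: inc=0.857143, refl=0.857143·-0.200000=-0.1714; V=0.000000+0.857143+-0.171429=0.6857
k=2 src: inc=-0.171429, refl=-0.171429·0.142857=-0.0245; V=0.857143+-0.171429+-0.024490=0.6612
k=3 load: inc=-0.024490, refl=-0.024490·-0.200000=0.0049; V=0.685714+-0.024490+0.004898=0.6661
k=4 src: inc=0.004898, refl=0.004898·0.142857=0.0007; V=0.661224+0.004898+0.000700=0.6668
k=5 load: inc=0.000700, refl=0.000700·-0.200000=-0.0001; V=0.666122+0.000700+-0.000140=0.6667

0 0 source 0.8571
1 5 load 0.6857
2 10 source 0.6612
3 15 load 0.6661
4 20 source 0.6668
5 25 load 0.6667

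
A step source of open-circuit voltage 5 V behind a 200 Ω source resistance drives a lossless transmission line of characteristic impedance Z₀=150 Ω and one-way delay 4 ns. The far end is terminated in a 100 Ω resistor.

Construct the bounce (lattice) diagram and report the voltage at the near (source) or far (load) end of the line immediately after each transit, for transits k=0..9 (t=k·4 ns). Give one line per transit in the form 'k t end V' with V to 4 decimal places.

0 0 source 2.1429
1 4 load 1.7143
2 8 source 1.6531
3 12 load 1.6653
4 16 source 1.6671
5 20 load 1.6667
6 24 source 1.6667
7 28 load 1.6667
8 32 source 1.6667
9 36 load 1.6667

Γ_L=-0.200000, Γ_S=0.142857; launch V₁=5·150/350=2.142857
k=0 src: V=2.1429
k=1 load: inc=2.142857, refl=2.142857·-0.200000=-0.4286; V=0.000000+2.142857+-0.428571=1.7143
k=2 src: inc=-0.428571, refl=-0.428571·0.142857=-0.0612; V=2.142857+-0.428571+-0.061224=1.6531
k=3 load: inc=-0.061224, refl=-0.061224·-0.200000=0.0122; V=1.714286+-0.061224+0.012245=1.6653
k=4 src: inc=0.012245, refl=0.012245·0.142857=0.0017; V=1.653061+0.012245+0.001749=1.6671
k=5 load: inc=0.001749, refl=0.001749·-0.200000=-0.0003; V=1.665306+0.001749+-0.000350=1.6667
k=6 src: inc=-0.000350, refl=-0.000350·0.142857=-0.0000; V=1.667055+-0.000350+-0.000050=1.6667
k=7 load: inc=-0.000050, refl=-0.000050·-0.200000=0.0000; V=1.666706+-0.000050+0.000010=1.6667
k=8 src: inc=0.000010, refl=0.000010·0.142857=0.0000; V=1.666656+0.000010+0.000001=1.6667
k=9 load: inc=0.000001, refl=0.000001·-0.200000=-0.0000; V=1.666666+0.000001+-0.000000=1.6667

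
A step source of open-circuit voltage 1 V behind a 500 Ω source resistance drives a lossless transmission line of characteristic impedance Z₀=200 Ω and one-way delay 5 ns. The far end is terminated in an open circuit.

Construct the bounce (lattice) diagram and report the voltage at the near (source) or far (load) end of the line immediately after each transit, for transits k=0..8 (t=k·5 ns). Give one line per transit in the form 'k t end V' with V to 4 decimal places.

0 0 source 0.2857
1 5 load 0.5714
2 10 source 0.6939
3 15 load 0.8163
4 20 source 0.8688
5 25 load 0.9213
6 30 source 0.9438
7 35 load 0.9663
8 40 source 0.9759

Γ_L=1.000000, Γ_S=0.428571; launch V₁=1·200/700=0.285714
k=0 src: V=0.2857
k=1 load: inc=0.285714, refl=0.285714·1.000000=0.2857; V=0.000000+0.285714+0.285714=0.5714
k=2 src: inc=0.285714, refl=0.285714·0.428571=0.1224; V=0.285714+0.285714+0.122449=0.6939
k=3 load: inc=0.122449, refl=0.122449·1.000000=0.1224; V=0.571429+0.122449+0.122449=0.8163
k=4 src: inc=0.122449, refl=0.122449·0.428571=0.0525; V=0.693878+0.122449+0.052478=0.8688
k=5 load: inc=0.052478, refl=0.052478·1.000000=0.0525; V=0.816327+0.052478+0.052478=0.9213
k=6 src: inc=0.052478, refl=0.052478·0.428571=0.0225; V=0.868805+0.052478+0.022491=0.9438
k=7 load: inc=0.022491, refl=0.022491·1.000000=0.0225; V=0.921283+0.022491+0.022491=0.9663
k=8 src: inc=0.022491, refl=0.022491·0.428571=0.0096; V=0.943773+0.022491+0.009639=0.9759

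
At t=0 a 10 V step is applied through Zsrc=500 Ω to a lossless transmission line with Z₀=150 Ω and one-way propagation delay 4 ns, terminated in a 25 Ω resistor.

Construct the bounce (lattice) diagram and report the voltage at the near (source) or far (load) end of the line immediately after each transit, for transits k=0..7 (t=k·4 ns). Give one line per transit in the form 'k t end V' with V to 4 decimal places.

Γ_L=-0.714286, Γ_S=0.538462; launch V₁=10·150/650=2.307692
k=0 src: V=2.3077
k=1 load: inc=2.307692, refl=2.307692·-0.714286=-1.6484; V=0.000000+2.307692+-1.648352=0.6593
k=2 src: inc=-1.648352, refl=-1.648352·0.538462=-0.8876; V=2.307692+-1.648352+-0.887574=-0.2282
k=3 load: inc=-0.887574, refl=-0.887574·-0.714286=0.6340; V=0.659341+-0.887574+0.633981=0.4057
k=4 src: inc=0.633981, refl=0.633981·0.538462=0.3414; V=-0.228233+0.633981+0.341375=0.7471
k=5 load: inc=0.341375, refl=0.341375·-0.714286=-0.2438; V=0.405748+0.341375+-0.243839=0.5033
k=6 src: inc=-0.243839, refl=-0.243839·0.538462=-0.1313; V=0.747123+-0.243839+-0.131298=0.3720
k=7 load: inc=-0.131298, refl=-0.131298·-0.714286=0.0938; V=0.503284+-0.131298+0.093784=0.4658

0 0 source 2.3077
1 4 load 0.6593
2 8 source -0.2282
3 12 load 0.4057
4 16 source 0.7471
5 20 load 0.5033
6 24 source 0.3720
7 28 load 0.4658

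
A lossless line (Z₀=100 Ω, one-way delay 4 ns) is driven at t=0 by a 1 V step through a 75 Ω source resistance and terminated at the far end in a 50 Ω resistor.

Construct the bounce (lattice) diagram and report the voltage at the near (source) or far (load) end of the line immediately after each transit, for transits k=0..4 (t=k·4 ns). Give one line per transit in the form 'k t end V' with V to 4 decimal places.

Γ_L=-0.333333, Γ_S=-0.142857; launch V₁=1·100/175=0.571429
k=0 src: V=0.5714
k=1 load: inc=0.571429, refl=0.571429·-0.333333=-0.1905; V=0.000000+0.571429+-0.190476=0.3810
k=2 src: inc=-0.190476, refl=-0.190476·-0.142857=0.0272; V=0.571429+-0.190476+0.027211=0.4082
k=3 load: inc=0.027211, refl=0.027211·-0.333333=-0.0091; V=0.380952+0.027211+-0.009070=0.3991
k=4 src: inc=-0.009070, refl=-0.009070·-0.142857=0.0013; V=0.408163+-0.009070+0.001296=0.4004

0 0 source 0.5714
1 4 load 0.3810
2 8 source 0.4082
3 12 load 0.3991
4 16 source 0.4004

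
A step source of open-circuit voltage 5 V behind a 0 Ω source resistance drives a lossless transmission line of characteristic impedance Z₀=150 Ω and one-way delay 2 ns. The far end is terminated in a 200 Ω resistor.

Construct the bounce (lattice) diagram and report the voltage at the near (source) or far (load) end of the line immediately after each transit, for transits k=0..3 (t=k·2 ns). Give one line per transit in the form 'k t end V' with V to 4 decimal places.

0 0 source 5.0000
1 2 load 5.7143
2 4 source 5.0000
3 6 load 4.8980

Γ_L=0.142857, Γ_S=-1.000000; launch V₁=5·150/150=5.000000
k=0 src: V=5.0000
k=1 load: inc=5.000000, refl=5.000000·0.142857=0.7143; V=0.000000+5.000000+0.714286=5.7143
k=2 src: inc=0.714286, refl=0.714286·-1.000000=-0.7143; V=5.000000+0.714286+-0.714286=5.0000
k=3 load: inc=-0.714286, refl=-0.714286·0.142857=-0.1020; V=5.714286+-0.714286+-0.102041=4.8980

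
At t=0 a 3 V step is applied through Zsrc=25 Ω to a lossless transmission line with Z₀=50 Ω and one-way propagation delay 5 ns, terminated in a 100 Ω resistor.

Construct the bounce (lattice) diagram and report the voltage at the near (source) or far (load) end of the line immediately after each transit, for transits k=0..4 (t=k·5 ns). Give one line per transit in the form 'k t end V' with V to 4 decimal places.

0 0 source 2.0000
1 5 load 2.6667
2 10 source 2.4444
3 15 load 2.3704
4 20 source 2.3951

Γ_L=0.333333, Γ_S=-0.333333; launch V₁=3·50/75=2.000000
k=0 src: V=2.0000
k=1 load: inc=2.000000, refl=2.000000·0.333333=0.6667; V=0.000000+2.000000+0.666667=2.6667
k=2 src: inc=0.666667, refl=0.666667·-0.333333=-0.2222; V=2.000000+0.666667+-0.222222=2.4444
k=3 load: inc=-0.222222, refl=-0.222222·0.333333=-0.0741; V=2.666667+-0.222222+-0.074074=2.3704
k=4 src: inc=-0.074074, refl=-0.074074·-0.333333=0.0247; V=2.444444+-0.074074+0.024691=2.3951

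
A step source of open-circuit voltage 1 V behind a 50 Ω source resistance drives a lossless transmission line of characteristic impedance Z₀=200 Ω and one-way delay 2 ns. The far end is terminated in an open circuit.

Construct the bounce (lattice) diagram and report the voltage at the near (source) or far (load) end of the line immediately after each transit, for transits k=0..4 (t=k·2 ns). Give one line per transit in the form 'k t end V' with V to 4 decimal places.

Γ_L=1.000000, Γ_S=-0.600000; launch V₁=1·200/250=0.800000
k=0 src: V=0.8000
k=1 load: inc=0.800000, refl=0.800000·1.000000=0.8000; V=0.000000+0.800000+0.800000=1.6000
k=2 src: inc=0.800000, refl=0.800000·-0.600000=-0.4800; V=0.800000+0.800000+-0.480000=1.1200
k=3 load: inc=-0.480000, refl=-0.480000·1.000000=-0.4800; V=1.600000+-0.480000+-0.480000=0.6400
k=4 src: inc=-0.480000, refl=-0.480000·-0.600000=0.2880; V=1.120000+-0.480000+0.288000=0.9280

0 0 source 0.8000
1 2 load 1.6000
2 4 source 1.1200
3 6 load 0.6400
4 8 source 0.9280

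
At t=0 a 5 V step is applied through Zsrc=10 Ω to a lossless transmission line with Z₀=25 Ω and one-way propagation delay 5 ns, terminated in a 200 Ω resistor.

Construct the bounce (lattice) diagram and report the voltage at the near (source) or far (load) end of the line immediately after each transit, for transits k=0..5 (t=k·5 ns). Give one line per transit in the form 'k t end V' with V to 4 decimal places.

0 0 source 3.5714
1 5 load 6.3492
2 10 source 5.1587
3 15 load 4.2328
4 20 source 4.6296
5 25 load 4.9383

Γ_L=0.777778, Γ_S=-0.428571; launch V₁=5·25/35=3.571429
k=0 src: V=3.5714
k=1 load: inc=3.571429, refl=3.571429·0.777778=2.7778; V=0.000000+3.571429+2.777778=6.3492
k=2 src: inc=2.777778, refl=2.777778·-0.428571=-1.1905; V=3.571429+2.777778+-1.190476=5.1587
k=3 load: inc=-1.190476, refl=-1.190476·0.777778=-0.9259; V=6.349206+-1.190476+-0.925926=4.2328
k=4 src: inc=-0.925926, refl=-0.925926·-0.428571=0.3968; V=5.158730+-0.925926+0.396825=4.6296
k=5 load: inc=0.396825, refl=0.396825·0.777778=0.3086; V=4.232804+0.396825+0.308642=4.9383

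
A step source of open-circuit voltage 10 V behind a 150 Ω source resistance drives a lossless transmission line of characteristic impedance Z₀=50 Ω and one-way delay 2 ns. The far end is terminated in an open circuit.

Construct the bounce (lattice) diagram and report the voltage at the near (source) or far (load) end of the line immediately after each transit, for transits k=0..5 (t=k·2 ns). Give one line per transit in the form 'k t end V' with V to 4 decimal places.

0 0 source 2.5000
1 2 load 5.0000
2 4 source 6.2500
3 6 load 7.5000
4 8 source 8.1250
5 10 load 8.7500

Γ_L=1.000000, Γ_S=0.500000; launch V₁=10·50/200=2.500000
k=0 src: V=2.5000
k=1 load: inc=2.500000, refl=2.500000·1.000000=2.5000; V=0.000000+2.500000+2.500000=5.0000
k=2 src: inc=2.500000, refl=2.500000·0.500000=1.2500; V=2.500000+2.500000+1.250000=6.2500
k=3 load: inc=1.250000, refl=1.250000·1.000000=1.2500; V=5.000000+1.250000+1.250000=7.5000
k=4 src: inc=1.250000, refl=1.250000·0.500000=0.6250; V=6.250000+1.250000+0.625000=8.1250
k=5 load: inc=0.625000, refl=0.625000·1.000000=0.6250; V=7.500000+0.625000+0.625000=8.7500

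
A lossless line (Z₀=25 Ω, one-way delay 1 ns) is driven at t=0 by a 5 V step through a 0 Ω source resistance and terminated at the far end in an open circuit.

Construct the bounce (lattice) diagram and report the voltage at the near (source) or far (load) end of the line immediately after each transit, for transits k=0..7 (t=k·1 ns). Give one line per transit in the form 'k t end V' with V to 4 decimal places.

Γ_L=1.000000, Γ_S=-1.000000; launch V₁=5·25/25=5.000000
k=0 src: V=5.0000
k=1 load: inc=5.000000, refl=5.000000·1.000000=5.0000; V=0.000000+5.000000+5.000000=10.0000
k=2 src: inc=5.000000, refl=5.000000·-1.000000=-5.0000; V=5.000000+5.000000+-5.000000=5.0000
k=3 load: inc=-5.000000, refl=-5.000000·1.000000=-5.0000; V=10.000000+-5.000000+-5.000000=0.0000
k=4 src: inc=-5.000000, refl=-5.000000·-1.000000=5.0000; V=5.000000+-5.000000+5.000000=5.0000
k=5 load: inc=5.000000, refl=5.000000·1.000000=5.0000; V=0.000000+5.000000+5.000000=10.0000
k=6 src: inc=5.000000, refl=5.000000·-1.000000=-5.0000; V=5.000000+5.000000+-5.000000=5.0000
k=7 load: inc=-5.000000, refl=-5.000000·1.000000=-5.0000; V=10.000000+-5.000000+-5.000000=0.0000

0 0 source 5.0000
1 1 load 10.0000
2 2 source 5.0000
3 3 load 0.0000
4 4 source 5.0000
5 5 load 10.0000
6 6 source 5.0000
7 7 load 0.0000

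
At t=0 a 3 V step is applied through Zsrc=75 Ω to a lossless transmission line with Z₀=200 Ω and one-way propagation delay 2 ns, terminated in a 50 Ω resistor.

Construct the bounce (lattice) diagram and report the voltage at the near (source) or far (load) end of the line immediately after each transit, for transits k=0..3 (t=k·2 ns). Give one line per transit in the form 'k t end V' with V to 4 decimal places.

Γ_L=-0.600000, Γ_S=-0.454545; launch V₁=3·200/275=2.181818
k=0 src: V=2.1818
k=1 load: inc=2.181818, refl=2.181818·-0.600000=-1.3091; V=0.000000+2.181818+-1.309091=0.8727
k=2 src: inc=-1.309091, refl=-1.309091·-0.454545=0.5950; V=2.181818+-1.309091+0.595041=1.4678
k=3 load: inc=0.595041, refl=0.595041·-0.600000=-0.3570; V=0.872727+0.595041+-0.357025=1.1107

0 0 source 2.1818
1 2 load 0.8727
2 4 source 1.4678
3 6 load 1.1107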